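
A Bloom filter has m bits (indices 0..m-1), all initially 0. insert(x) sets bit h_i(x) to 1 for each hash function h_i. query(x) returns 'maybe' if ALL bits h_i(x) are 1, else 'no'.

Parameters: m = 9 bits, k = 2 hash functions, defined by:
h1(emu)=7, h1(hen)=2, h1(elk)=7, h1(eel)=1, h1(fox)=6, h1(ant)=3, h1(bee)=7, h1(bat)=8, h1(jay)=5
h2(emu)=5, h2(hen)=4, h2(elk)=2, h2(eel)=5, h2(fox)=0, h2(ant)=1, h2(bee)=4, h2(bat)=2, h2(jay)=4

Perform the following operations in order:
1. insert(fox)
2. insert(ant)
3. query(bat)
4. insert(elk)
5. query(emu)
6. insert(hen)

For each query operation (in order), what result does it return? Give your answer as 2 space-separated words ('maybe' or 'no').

Answer: no no

Derivation:
Start: bits=000000000
Op 1: insert fox -> sets bits 0 6 -> bits=100000100
Op 2: insert ant -> sets bits 1 3 -> bits=110100100
Op 3: query bat -> checks bit2=0, bit8=0 (has a 0) -> no
Op 4: insert elk -> sets bits 2 7 -> bits=111100110
Op 5: query emu -> checks bit5=0, bit7=1 (has a 0) -> no
Op 6: insert hen -> sets bits 2 4 -> bits=111110110
Query results in order: no no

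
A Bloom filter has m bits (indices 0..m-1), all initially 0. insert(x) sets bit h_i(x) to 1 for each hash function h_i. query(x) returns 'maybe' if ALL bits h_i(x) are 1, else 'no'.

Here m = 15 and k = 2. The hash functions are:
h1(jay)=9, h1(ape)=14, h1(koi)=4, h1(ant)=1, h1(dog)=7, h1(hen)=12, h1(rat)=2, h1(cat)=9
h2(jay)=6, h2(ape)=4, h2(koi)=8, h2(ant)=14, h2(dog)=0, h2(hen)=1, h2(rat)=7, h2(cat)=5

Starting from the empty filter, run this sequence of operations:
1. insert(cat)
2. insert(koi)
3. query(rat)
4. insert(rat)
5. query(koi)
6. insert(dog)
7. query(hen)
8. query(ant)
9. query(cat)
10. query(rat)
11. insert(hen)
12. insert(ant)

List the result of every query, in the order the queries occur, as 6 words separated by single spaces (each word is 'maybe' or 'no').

Answer: no maybe no no maybe maybe

Derivation:
Start: bits=000000000000000
Op 1: insert cat -> sets bits 5 9 -> bits=000001000100000
Op 2: insert koi -> sets bits 4 8 -> bits=000011001100000
Op 3: query rat -> checks bit2=0, bit7=0 (has a 0) -> no
Op 4: insert rat -> sets bits 2 7 -> bits=001011011100000
Op 5: query koi -> checks bit4=1, bit8=1 (all 1) -> maybe
Op 6: insert dog -> sets bits 0 7 -> bits=101011011100000
Op 7: query hen -> checks bit1=0, bit12=0 (has a 0) -> no
Op 8: query ant -> checks bit1=0, bit14=0 (has a 0) -> no
Op 9: query cat -> checks bit5=1, bit9=1 (all 1) -> maybe
Op 10: query rat -> checks bit2=1, bit7=1 (all 1) -> maybe
Op 11: insert hen -> sets bits 1 12 -> bits=111011011100100
Op 12: insert ant -> sets bits 1 14 -> bits=111011011100101
Query results in order: no maybe no no maybe maybe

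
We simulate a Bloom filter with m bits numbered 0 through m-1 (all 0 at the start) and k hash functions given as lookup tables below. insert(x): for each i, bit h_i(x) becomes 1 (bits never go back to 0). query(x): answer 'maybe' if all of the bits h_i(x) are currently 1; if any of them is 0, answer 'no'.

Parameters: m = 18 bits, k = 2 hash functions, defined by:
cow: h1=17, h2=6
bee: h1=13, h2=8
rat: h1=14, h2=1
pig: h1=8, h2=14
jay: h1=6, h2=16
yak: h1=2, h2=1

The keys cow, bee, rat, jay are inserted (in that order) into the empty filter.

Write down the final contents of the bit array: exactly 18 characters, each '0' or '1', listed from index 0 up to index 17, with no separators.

Start: bits=000000000000000000
After insert 'cow': sets bits 6 17 -> bits=000000100000000001
After insert 'bee': sets bits 8 13 -> bits=000000101000010001
After insert 'rat': sets bits 1 14 -> bits=010000101000011001
After insert 'jay': sets bits 6 16 -> bits=010000101000011011

Answer: 010000101000011011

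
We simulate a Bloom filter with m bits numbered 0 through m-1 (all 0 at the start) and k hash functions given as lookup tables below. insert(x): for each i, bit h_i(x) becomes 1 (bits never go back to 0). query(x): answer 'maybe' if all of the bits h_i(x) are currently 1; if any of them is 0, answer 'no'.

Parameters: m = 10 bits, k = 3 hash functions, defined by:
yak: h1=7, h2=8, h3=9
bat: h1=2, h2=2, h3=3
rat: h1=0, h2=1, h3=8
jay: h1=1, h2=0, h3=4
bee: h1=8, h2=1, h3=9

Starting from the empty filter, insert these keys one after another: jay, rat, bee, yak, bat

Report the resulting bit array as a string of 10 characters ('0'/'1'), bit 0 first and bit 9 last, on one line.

Answer: 1111100111

Derivation:
Start: bits=0000000000
After insert 'jay': sets bits 0 1 4 -> bits=1100100000
After insert 'rat': sets bits 0 1 8 -> bits=1100100010
After insert 'bee': sets bits 1 8 9 -> bits=1100100011
After insert 'yak': sets bits 7 8 9 -> bits=1100100111
After insert 'bat': sets bits 2 3 -> bits=1111100111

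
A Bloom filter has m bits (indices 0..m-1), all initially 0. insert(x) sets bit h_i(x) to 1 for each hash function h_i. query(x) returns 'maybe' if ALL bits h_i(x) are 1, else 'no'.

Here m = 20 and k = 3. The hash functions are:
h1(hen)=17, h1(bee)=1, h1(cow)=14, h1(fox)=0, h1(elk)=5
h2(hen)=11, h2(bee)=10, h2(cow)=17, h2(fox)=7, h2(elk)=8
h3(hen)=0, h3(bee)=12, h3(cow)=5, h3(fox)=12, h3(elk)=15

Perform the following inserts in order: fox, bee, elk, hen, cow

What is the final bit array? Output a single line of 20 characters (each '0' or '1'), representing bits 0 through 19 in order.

Answer: 11000101101110110100

Derivation:
Start: bits=00000000000000000000
After insert 'fox': sets bits 0 7 12 -> bits=10000001000010000000
After insert 'bee': sets bits 1 10 12 -> bits=11000001001010000000
After insert 'elk': sets bits 5 8 15 -> bits=11000101101010010000
After insert 'hen': sets bits 0 11 17 -> bits=11000101101110010100
After insert 'cow': sets bits 5 14 17 -> bits=11000101101110110100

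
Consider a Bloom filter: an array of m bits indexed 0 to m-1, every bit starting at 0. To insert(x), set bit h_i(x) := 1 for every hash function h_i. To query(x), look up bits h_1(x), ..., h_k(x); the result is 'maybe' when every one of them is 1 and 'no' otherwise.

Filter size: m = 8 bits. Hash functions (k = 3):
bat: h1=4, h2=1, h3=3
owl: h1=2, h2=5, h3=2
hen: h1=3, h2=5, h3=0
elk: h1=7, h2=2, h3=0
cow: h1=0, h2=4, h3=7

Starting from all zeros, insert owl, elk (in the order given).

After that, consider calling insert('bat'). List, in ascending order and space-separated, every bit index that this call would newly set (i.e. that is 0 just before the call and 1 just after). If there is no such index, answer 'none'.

Answer: 1 3 4

Derivation:
Start: bits=00000000
After insert 'owl': sets bits 2 5 -> bits=00100100
After insert 'elk': sets bits 0 2 7 -> bits=10100101
insert 'bat' would touch bits 1 3 4; currently bit1=0, bit3=0, bit4=0
Bits that are 0 among those (would change 0->1): 1 3 4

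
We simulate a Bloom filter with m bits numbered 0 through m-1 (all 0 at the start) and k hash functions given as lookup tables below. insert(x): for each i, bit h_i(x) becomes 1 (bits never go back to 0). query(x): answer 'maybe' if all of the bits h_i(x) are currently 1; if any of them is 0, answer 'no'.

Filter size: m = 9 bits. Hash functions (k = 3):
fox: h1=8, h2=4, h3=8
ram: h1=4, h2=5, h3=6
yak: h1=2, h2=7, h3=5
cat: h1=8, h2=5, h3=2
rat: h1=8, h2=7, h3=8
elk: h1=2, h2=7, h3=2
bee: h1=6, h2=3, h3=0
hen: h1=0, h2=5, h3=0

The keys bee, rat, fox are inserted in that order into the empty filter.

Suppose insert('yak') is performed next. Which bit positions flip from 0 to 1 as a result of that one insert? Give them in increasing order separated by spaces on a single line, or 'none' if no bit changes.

Answer: 2 5

Derivation:
Start: bits=000000000
After insert 'bee': sets bits 0 3 6 -> bits=100100100
After insert 'rat': sets bits 7 8 -> bits=100100111
After insert 'fox': sets bits 4 8 -> bits=100110111
insert 'yak' would touch bits 2 5 7; currently bit2=0, bit5=0, bit7=1
Bits that are 0 among those (would change 0->1): 2 5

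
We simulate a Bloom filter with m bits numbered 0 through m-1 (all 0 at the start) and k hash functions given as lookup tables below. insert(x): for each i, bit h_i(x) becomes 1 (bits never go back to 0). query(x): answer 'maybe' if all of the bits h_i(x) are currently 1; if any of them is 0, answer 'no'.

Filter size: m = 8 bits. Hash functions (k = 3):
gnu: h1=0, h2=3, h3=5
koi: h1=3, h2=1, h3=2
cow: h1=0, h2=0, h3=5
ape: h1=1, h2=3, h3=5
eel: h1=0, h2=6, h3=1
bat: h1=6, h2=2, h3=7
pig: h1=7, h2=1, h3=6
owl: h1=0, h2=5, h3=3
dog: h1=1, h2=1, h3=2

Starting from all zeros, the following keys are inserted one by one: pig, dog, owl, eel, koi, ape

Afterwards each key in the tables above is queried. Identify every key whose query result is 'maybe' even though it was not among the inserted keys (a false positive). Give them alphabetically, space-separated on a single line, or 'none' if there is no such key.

Answer: bat cow gnu

Derivation:
Start: bits=00000000
After insert 'pig': sets bits 1 6 7 -> bits=01000011
After insert 'dog': sets bits 1 2 -> bits=01100011
After insert 'owl': sets bits 0 3 5 -> bits=11110111
After insert 'eel': sets bits 0 1 6 -> bits=11110111
After insert 'koi': sets bits 1 2 3 -> bits=11110111
After insert 'ape': sets bits 1 3 5 -> bits=11110111
Not inserted: bat cow gnu — query each against bits=11110111:
query bat: checks bit2=1, bit6=1, bit7=1 (all 1) -> maybe => FALSE POSITIVE
query cow: checks bit0=1, bit5=1 (all 1) -> maybe => FALSE POSITIVE
query gnu: checks bit0=1, bit3=1, bit5=1 (all 1) -> maybe => FALSE POSITIVE
False positives (alphabetical): bat cow gnu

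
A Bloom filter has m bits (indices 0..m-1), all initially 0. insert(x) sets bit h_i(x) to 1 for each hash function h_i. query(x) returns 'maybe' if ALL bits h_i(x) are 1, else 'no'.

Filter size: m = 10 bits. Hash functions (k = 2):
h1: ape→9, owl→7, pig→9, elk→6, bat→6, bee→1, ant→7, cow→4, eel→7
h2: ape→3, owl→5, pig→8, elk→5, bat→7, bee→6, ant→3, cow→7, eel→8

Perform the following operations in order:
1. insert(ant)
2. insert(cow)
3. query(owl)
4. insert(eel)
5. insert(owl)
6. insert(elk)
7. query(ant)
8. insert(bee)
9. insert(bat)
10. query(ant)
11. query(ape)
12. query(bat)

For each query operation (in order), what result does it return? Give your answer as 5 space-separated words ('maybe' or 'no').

Answer: no maybe maybe no maybe

Derivation:
Start: bits=0000000000
Op 1: insert ant -> sets bits 3 7 -> bits=0001000100
Op 2: insert cow -> sets bits 4 7 -> bits=0001100100
Op 3: query owl -> checks bit5=0, bit7=1 (has a 0) -> no
Op 4: insert eel -> sets bits 7 8 -> bits=0001100110
Op 5: insert owl -> sets bits 5 7 -> bits=0001110110
Op 6: insert elk -> sets bits 5 6 -> bits=0001111110
Op 7: query ant -> checks bit3=1, bit7=1 (all 1) -> maybe
Op 8: insert bee -> sets bits 1 6 -> bits=0101111110
Op 9: insert bat -> sets bits 6 7 -> bits=0101111110
Op 10: query ant -> checks bit3=1, bit7=1 (all 1) -> maybe
Op 11: query ape -> checks bit3=1, bit9=0 (has a 0) -> no
Op 12: query bat -> checks bit6=1, bit7=1 (all 1) -> maybe
Query results in order: no maybe maybe no maybe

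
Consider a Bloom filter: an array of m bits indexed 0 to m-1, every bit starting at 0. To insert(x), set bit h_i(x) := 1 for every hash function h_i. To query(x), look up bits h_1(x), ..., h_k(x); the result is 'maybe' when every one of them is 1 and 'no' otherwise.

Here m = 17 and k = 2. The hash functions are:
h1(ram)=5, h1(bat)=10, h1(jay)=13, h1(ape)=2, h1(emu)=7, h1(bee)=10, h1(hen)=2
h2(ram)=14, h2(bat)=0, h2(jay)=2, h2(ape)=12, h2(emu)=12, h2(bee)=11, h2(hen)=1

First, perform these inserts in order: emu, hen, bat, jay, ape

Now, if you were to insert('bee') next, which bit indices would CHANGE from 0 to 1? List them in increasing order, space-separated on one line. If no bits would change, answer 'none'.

Answer: 11

Derivation:
Start: bits=00000000000000000
After insert 'emu': sets bits 7 12 -> bits=00000001000010000
After insert 'hen': sets bits 1 2 -> bits=01100001000010000
After insert 'bat': sets bits 0 10 -> bits=11100001001010000
After insert 'jay': sets bits 2 13 -> bits=11100001001011000
After insert 'ape': sets bits 2 12 -> bits=11100001001011000
insert 'bee' would touch bits 10 11; currently bit10=1, bit11=0
Bits that are 0 among those (would change 0->1): 11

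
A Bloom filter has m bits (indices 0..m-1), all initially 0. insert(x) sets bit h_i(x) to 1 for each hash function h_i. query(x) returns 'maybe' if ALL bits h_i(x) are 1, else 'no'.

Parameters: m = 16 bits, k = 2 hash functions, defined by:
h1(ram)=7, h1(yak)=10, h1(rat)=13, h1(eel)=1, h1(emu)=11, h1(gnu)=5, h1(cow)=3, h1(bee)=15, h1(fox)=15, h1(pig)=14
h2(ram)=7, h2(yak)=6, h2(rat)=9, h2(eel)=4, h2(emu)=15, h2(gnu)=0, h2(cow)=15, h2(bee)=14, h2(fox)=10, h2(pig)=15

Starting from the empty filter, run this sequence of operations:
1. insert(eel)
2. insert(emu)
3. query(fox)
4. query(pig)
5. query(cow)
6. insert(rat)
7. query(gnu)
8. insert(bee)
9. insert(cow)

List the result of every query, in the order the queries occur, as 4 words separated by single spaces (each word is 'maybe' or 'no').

Answer: no no no no

Derivation:
Start: bits=0000000000000000
Op 1: insert eel -> sets bits 1 4 -> bits=0100100000000000
Op 2: insert emu -> sets bits 11 15 -> bits=0100100000010001
Op 3: query fox -> checks bit10=0, bit15=1 (has a 0) -> no
Op 4: query pig -> checks bit14=0, bit15=1 (has a 0) -> no
Op 5: query cow -> checks bit3=0, bit15=1 (has a 0) -> no
Op 6: insert rat -> sets bits 9 13 -> bits=0100100001010101
Op 7: query gnu -> checks bit0=0, bit5=0 (has a 0) -> no
Op 8: insert bee -> sets bits 14 15 -> bits=0100100001010111
Op 9: insert cow -> sets bits 3 15 -> bits=0101100001010111
Query results in order: no no no no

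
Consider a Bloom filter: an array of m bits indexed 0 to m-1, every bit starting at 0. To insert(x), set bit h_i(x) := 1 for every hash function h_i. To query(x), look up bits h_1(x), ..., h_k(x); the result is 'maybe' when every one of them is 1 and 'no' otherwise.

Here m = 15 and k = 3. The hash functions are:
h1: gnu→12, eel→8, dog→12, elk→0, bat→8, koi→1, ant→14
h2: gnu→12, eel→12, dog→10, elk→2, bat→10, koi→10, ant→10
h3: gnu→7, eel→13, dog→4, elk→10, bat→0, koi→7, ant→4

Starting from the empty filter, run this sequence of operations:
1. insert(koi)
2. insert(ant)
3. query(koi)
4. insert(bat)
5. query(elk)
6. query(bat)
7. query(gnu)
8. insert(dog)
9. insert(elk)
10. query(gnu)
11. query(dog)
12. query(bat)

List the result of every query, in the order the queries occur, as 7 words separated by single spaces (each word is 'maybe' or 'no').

Start: bits=000000000000000
Op 1: insert koi -> sets bits 1 7 10 -> bits=010000010010000
Op 2: insert ant -> sets bits 4 10 14 -> bits=010010010010001
Op 3: query koi -> checks bit1=1, bit7=1, bit10=1 (all 1) -> maybe
Op 4: insert bat -> sets bits 0 8 10 -> bits=110010011010001
Op 5: query elk -> checks bit0=1, bit2=0, bit10=1 (has a 0) -> no
Op 6: query bat -> checks bit0=1, bit8=1, bit10=1 (all 1) -> maybe
Op 7: query gnu -> checks bit7=1, bit12=0 (has a 0) -> no
Op 8: insert dog -> sets bits 4 10 12 -> bits=110010011010101
Op 9: insert elk -> sets bits 0 2 10 -> bits=111010011010101
Op 10: query gnu -> checks bit7=1, bit12=1 (all 1) -> maybe
Op 11: query dog -> checks bit4=1, bit10=1, bit12=1 (all 1) -> maybe
Op 12: query bat -> checks bit0=1, bit8=1, bit10=1 (all 1) -> maybe
Query results in order: maybe no maybe no maybe maybe maybe

Answer: maybe no maybe no maybe maybe maybe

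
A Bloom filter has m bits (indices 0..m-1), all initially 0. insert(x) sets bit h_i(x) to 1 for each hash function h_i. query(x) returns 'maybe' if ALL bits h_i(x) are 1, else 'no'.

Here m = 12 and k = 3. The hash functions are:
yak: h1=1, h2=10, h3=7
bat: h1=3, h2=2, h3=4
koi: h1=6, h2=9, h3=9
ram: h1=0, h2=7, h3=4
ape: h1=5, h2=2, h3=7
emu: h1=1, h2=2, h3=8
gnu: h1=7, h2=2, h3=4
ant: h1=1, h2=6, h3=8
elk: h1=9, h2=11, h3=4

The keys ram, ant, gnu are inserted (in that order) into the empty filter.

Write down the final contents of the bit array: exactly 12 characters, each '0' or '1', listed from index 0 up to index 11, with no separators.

Answer: 111010111000

Derivation:
Start: bits=000000000000
After insert 'ram': sets bits 0 4 7 -> bits=100010010000
After insert 'ant': sets bits 1 6 8 -> bits=110010111000
After insert 'gnu': sets bits 2 4 7 -> bits=111010111000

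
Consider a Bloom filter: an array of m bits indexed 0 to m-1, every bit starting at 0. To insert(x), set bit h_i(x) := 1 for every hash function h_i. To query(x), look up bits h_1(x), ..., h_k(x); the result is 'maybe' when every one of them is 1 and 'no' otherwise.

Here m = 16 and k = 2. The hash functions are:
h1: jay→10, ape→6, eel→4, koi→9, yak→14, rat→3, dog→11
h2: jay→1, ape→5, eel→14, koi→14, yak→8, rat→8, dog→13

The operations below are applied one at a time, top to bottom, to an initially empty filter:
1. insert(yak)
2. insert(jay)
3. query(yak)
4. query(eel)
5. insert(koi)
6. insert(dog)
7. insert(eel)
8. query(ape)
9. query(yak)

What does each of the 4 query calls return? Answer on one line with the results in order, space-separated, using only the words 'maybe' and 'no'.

Answer: maybe no no maybe

Derivation:
Start: bits=0000000000000000
Op 1: insert yak -> sets bits 8 14 -> bits=0000000010000010
Op 2: insert jay -> sets bits 1 10 -> bits=0100000010100010
Op 3: query yak -> checks bit8=1, bit14=1 (all 1) -> maybe
Op 4: query eel -> checks bit4=0, bit14=1 (has a 0) -> no
Op 5: insert koi -> sets bits 9 14 -> bits=0100000011100010
Op 6: insert dog -> sets bits 11 13 -> bits=0100000011110110
Op 7: insert eel -> sets bits 4 14 -> bits=0100100011110110
Op 8: query ape -> checks bit5=0, bit6=0 (has a 0) -> no
Op 9: query yak -> checks bit8=1, bit14=1 (all 1) -> maybe
Query results in order: maybe no no maybe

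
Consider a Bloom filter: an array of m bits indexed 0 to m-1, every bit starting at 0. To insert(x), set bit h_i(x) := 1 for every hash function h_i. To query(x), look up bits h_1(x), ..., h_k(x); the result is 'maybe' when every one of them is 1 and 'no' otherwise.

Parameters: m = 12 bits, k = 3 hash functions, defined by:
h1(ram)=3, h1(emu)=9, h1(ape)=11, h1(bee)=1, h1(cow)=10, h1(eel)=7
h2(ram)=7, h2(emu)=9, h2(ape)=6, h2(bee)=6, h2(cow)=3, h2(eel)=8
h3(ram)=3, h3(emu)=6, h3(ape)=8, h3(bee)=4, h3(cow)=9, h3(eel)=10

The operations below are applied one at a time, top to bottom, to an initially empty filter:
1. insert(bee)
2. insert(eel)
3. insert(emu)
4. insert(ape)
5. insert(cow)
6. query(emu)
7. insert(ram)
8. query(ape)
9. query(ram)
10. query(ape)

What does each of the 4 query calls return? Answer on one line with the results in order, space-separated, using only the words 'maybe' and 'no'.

Answer: maybe maybe maybe maybe

Derivation:
Start: bits=000000000000
Op 1: insert bee -> sets bits 1 4 6 -> bits=010010100000
Op 2: insert eel -> sets bits 7 8 10 -> bits=010010111010
Op 3: insert emu -> sets bits 6 9 -> bits=010010111110
Op 4: insert ape -> sets bits 6 8 11 -> bits=010010111111
Op 5: insert cow -> sets bits 3 9 10 -> bits=010110111111
Op 6: query emu -> checks bit6=1, bit9=1 (all 1) -> maybe
Op 7: insert ram -> sets bits 3 7 -> bits=010110111111
Op 8: query ape -> checks bit6=1, bit8=1, bit11=1 (all 1) -> maybe
Op 9: query ram -> checks bit3=1, bit7=1 (all 1) -> maybe
Op 10: query ape -> checks bit6=1, bit8=1, bit11=1 (all 1) -> maybe
Query results in order: maybe maybe maybe maybe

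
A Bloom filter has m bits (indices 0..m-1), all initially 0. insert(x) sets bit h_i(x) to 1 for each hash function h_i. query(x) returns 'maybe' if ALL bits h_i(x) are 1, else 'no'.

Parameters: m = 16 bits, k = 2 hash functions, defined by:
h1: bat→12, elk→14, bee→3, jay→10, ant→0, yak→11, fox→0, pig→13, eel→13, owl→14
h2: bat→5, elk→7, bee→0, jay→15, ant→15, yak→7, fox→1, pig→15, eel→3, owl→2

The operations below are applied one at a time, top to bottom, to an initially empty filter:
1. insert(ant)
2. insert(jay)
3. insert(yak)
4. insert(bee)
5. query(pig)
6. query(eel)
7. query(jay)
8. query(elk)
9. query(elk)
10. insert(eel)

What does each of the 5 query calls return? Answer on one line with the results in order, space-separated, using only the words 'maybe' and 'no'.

Start: bits=0000000000000000
Op 1: insert ant -> sets bits 0 15 -> bits=1000000000000001
Op 2: insert jay -> sets bits 10 15 -> bits=1000000000100001
Op 3: insert yak -> sets bits 7 11 -> bits=1000000100110001
Op 4: insert bee -> sets bits 0 3 -> bits=1001000100110001
Op 5: query pig -> checks bit13=0, bit15=1 (has a 0) -> no
Op 6: query eel -> checks bit3=1, bit13=0 (has a 0) -> no
Op 7: query jay -> checks bit10=1, bit15=1 (all 1) -> maybe
Op 8: query elk -> checks bit7=1, bit14=0 (has a 0) -> no
Op 9: query elk -> checks bit7=1, bit14=0 (has a 0) -> no
Op 10: insert eel -> sets bits 3 13 -> bits=1001000100110101
Query results in order: no no maybe no no

Answer: no no maybe no no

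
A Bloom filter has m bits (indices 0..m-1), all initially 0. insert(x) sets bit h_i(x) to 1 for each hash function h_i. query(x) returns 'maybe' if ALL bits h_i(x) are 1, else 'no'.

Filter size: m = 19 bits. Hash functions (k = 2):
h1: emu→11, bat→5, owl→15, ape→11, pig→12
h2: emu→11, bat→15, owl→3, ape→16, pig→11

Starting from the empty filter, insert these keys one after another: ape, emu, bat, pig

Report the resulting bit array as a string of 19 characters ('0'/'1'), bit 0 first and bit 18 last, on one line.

Answer: 0000010000011001100

Derivation:
Start: bits=0000000000000000000
After insert 'ape': sets bits 11 16 -> bits=0000000000010000100
After insert 'emu': sets bits 11 -> bits=0000000000010000100
After insert 'bat': sets bits 5 15 -> bits=0000010000010001100
After insert 'pig': sets bits 11 12 -> bits=0000010000011001100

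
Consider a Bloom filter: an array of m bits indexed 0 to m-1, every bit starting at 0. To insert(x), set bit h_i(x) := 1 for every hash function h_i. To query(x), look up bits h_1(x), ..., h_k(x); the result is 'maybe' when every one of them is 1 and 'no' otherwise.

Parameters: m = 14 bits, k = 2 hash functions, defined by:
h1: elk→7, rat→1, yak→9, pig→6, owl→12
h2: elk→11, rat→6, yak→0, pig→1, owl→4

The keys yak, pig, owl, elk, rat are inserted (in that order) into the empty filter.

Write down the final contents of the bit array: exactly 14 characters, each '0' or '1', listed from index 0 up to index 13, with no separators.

Answer: 11001011010110

Derivation:
Start: bits=00000000000000
After insert 'yak': sets bits 0 9 -> bits=10000000010000
After insert 'pig': sets bits 1 6 -> bits=11000010010000
After insert 'owl': sets bits 4 12 -> bits=11001010010010
After insert 'elk': sets bits 7 11 -> bits=11001011010110
After insert 'rat': sets bits 1 6 -> bits=11001011010110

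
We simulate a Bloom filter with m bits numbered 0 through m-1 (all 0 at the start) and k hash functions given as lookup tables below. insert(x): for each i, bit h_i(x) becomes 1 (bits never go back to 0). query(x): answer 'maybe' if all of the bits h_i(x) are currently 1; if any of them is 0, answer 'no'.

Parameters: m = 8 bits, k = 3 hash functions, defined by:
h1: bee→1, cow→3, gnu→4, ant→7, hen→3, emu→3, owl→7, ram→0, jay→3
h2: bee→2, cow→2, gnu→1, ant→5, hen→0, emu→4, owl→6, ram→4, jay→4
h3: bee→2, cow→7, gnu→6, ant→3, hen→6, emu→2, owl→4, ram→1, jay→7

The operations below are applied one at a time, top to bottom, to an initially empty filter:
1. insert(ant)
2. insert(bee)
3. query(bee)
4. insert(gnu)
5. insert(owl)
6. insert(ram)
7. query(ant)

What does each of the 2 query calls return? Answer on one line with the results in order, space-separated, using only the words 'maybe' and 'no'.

Answer: maybe maybe

Derivation:
Start: bits=00000000
Op 1: insert ant -> sets bits 3 5 7 -> bits=00010101
Op 2: insert bee -> sets bits 1 2 -> bits=01110101
Op 3: query bee -> checks bit1=1, bit2=1 (all 1) -> maybe
Op 4: insert gnu -> sets bits 1 4 6 -> bits=01111111
Op 5: insert owl -> sets bits 4 6 7 -> bits=01111111
Op 6: insert ram -> sets bits 0 1 4 -> bits=11111111
Op 7: query ant -> checks bit3=1, bit5=1, bit7=1 (all 1) -> maybe
Query results in order: maybe maybe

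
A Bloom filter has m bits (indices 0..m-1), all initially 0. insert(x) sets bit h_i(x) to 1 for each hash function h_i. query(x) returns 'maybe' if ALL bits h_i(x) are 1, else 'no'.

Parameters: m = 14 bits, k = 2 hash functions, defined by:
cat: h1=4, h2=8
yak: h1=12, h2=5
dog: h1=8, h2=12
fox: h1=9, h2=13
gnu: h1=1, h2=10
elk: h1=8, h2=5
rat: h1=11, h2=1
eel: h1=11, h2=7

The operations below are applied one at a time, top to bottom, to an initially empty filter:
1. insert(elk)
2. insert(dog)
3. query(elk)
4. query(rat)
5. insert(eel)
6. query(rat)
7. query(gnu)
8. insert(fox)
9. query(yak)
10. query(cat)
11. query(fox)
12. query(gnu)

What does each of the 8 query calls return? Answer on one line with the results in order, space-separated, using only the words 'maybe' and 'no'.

Start: bits=00000000000000
Op 1: insert elk -> sets bits 5 8 -> bits=00000100100000
Op 2: insert dog -> sets bits 8 12 -> bits=00000100100010
Op 3: query elk -> checks bit5=1, bit8=1 (all 1) -> maybe
Op 4: query rat -> checks bit1=0, bit11=0 (has a 0) -> no
Op 5: insert eel -> sets bits 7 11 -> bits=00000101100110
Op 6: query rat -> checks bit1=0, bit11=1 (has a 0) -> no
Op 7: query gnu -> checks bit1=0, bit10=0 (has a 0) -> no
Op 8: insert fox -> sets bits 9 13 -> bits=00000101110111
Op 9: query yak -> checks bit5=1, bit12=1 (all 1) -> maybe
Op 10: query cat -> checks bit4=0, bit8=1 (has a 0) -> no
Op 11: query fox -> checks bit9=1, bit13=1 (all 1) -> maybe
Op 12: query gnu -> checks bit1=0, bit10=0 (has a 0) -> no
Query results in order: maybe no no no maybe no maybe no

Answer: maybe no no no maybe no maybe no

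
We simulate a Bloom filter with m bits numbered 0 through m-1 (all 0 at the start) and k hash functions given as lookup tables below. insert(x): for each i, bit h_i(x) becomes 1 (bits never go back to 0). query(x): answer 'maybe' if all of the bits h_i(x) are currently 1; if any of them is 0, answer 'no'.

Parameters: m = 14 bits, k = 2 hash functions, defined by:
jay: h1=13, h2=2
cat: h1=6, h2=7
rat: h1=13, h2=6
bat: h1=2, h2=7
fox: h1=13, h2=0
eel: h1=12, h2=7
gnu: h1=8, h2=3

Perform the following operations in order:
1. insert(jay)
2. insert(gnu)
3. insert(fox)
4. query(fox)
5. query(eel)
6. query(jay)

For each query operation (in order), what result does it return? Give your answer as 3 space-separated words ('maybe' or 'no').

Answer: maybe no maybe

Derivation:
Start: bits=00000000000000
Op 1: insert jay -> sets bits 2 13 -> bits=00100000000001
Op 2: insert gnu -> sets bits 3 8 -> bits=00110000100001
Op 3: insert fox -> sets bits 0 13 -> bits=10110000100001
Op 4: query fox -> checks bit0=1, bit13=1 (all 1) -> maybe
Op 5: query eel -> checks bit7=0, bit12=0 (has a 0) -> no
Op 6: query jay -> checks bit2=1, bit13=1 (all 1) -> maybe
Query results in order: maybe no maybe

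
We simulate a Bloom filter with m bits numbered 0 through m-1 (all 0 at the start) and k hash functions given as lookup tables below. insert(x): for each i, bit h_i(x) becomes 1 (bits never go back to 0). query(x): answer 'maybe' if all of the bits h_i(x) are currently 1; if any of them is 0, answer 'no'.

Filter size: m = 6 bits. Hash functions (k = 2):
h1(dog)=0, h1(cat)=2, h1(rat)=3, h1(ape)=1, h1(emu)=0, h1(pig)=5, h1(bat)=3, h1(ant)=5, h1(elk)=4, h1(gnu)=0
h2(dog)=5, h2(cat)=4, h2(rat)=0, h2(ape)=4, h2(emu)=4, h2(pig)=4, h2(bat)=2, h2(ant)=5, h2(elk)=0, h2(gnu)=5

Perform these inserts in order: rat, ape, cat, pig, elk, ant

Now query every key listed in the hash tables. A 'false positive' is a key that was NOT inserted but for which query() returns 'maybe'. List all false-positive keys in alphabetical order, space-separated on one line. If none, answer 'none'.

Answer: bat dog emu gnu

Derivation:
Start: bits=000000
After insert 'rat': sets bits 0 3 -> bits=100100
After insert 'ape': sets bits 1 4 -> bits=110110
After insert 'cat': sets bits 2 4 -> bits=111110
After insert 'pig': sets bits 4 5 -> bits=111111
After insert 'elk': sets bits 0 4 -> bits=111111
After insert 'ant': sets bits 5 -> bits=111111
Not inserted: bat dog emu gnu — query each against bits=111111:
query bat: checks bit2=1, bit3=1 (all 1) -> maybe => FALSE POSITIVE
query dog: checks bit0=1, bit5=1 (all 1) -> maybe => FALSE POSITIVE
query emu: checks bit0=1, bit4=1 (all 1) -> maybe => FALSE POSITIVE
query gnu: checks bit0=1, bit5=1 (all 1) -> maybe => FALSE POSITIVE
False positives (alphabetical): bat dog emu gnu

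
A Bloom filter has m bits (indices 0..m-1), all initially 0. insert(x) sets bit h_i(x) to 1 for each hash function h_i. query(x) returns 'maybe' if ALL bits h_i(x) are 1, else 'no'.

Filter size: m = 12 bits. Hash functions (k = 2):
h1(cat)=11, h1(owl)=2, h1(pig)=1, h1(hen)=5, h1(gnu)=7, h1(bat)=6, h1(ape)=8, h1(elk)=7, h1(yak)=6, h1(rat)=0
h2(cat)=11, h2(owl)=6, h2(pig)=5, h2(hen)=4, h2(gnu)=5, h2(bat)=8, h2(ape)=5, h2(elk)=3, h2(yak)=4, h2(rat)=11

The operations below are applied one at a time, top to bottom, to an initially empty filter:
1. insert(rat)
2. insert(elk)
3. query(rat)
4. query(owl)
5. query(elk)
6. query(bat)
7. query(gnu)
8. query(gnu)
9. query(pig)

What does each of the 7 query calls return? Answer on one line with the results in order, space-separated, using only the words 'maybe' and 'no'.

Start: bits=000000000000
Op 1: insert rat -> sets bits 0 11 -> bits=100000000001
Op 2: insert elk -> sets bits 3 7 -> bits=100100010001
Op 3: query rat -> checks bit0=1, bit11=1 (all 1) -> maybe
Op 4: query owl -> checks bit2=0, bit6=0 (has a 0) -> no
Op 5: query elk -> checks bit3=1, bit7=1 (all 1) -> maybe
Op 6: query bat -> checks bit6=0, bit8=0 (has a 0) -> no
Op 7: query gnu -> checks bit5=0, bit7=1 (has a 0) -> no
Op 8: query gnu -> checks bit5=0, bit7=1 (has a 0) -> no
Op 9: query pig -> checks bit1=0, bit5=0 (has a 0) -> no
Query results in order: maybe no maybe no no no no

Answer: maybe no maybe no no no no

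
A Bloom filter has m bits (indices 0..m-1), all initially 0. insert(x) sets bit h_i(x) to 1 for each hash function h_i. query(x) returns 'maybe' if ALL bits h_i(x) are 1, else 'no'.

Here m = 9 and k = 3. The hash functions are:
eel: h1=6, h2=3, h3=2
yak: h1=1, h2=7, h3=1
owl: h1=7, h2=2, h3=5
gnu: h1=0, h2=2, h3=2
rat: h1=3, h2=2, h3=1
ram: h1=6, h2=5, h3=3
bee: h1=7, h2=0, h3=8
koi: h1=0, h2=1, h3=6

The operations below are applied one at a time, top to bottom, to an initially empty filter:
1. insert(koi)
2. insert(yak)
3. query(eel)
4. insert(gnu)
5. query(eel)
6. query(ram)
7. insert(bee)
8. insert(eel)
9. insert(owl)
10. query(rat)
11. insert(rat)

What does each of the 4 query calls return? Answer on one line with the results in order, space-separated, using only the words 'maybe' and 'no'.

Start: bits=000000000
Op 1: insert koi -> sets bits 0 1 6 -> bits=110000100
Op 2: insert yak -> sets bits 1 7 -> bits=110000110
Op 3: query eel -> checks bit2=0, bit3=0, bit6=1 (has a 0) -> no
Op 4: insert gnu -> sets bits 0 2 -> bits=111000110
Op 5: query eel -> checks bit2=1, bit3=0, bit6=1 (has a 0) -> no
Op 6: query ram -> checks bit3=0, bit5=0, bit6=1 (has a 0) -> no
Op 7: insert bee -> sets bits 0 7 8 -> bits=111000111
Op 8: insert eel -> sets bits 2 3 6 -> bits=111100111
Op 9: insert owl -> sets bits 2 5 7 -> bits=111101111
Op 10: query rat -> checks bit1=1, bit2=1, bit3=1 (all 1) -> maybe
Op 11: insert rat -> sets bits 1 2 3 -> bits=111101111
Query results in order: no no no maybe

Answer: no no no maybe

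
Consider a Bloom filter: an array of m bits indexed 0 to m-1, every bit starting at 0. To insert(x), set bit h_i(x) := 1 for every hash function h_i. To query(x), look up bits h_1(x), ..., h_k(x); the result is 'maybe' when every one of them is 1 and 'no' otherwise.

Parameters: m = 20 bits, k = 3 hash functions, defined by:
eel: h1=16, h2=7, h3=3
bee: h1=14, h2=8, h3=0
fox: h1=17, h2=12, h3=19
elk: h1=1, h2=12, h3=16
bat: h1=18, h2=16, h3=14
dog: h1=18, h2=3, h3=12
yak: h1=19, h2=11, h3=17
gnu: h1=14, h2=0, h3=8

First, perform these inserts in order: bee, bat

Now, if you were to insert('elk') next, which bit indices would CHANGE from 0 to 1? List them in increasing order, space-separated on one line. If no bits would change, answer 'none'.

Answer: 1 12

Derivation:
Start: bits=00000000000000000000
After insert 'bee': sets bits 0 8 14 -> bits=10000000100000100000
After insert 'bat': sets bits 14 16 18 -> bits=10000000100000101010
insert 'elk' would touch bits 1 12 16; currently bit1=0, bit12=0, bit16=1
Bits that are 0 among those (would change 0->1): 1 12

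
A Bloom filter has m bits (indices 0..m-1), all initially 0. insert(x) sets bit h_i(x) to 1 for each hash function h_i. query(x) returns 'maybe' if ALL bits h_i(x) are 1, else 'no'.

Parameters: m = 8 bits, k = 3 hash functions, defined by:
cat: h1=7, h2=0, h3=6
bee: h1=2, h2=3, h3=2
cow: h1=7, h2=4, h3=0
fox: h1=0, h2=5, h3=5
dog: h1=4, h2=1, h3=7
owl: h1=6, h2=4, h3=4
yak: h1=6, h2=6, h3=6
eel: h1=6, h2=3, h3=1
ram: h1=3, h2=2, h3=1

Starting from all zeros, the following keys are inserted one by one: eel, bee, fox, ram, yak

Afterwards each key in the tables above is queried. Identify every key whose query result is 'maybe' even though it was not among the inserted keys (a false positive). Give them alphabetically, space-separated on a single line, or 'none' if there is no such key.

Answer: none

Derivation:
Start: bits=00000000
After insert 'eel': sets bits 1 3 6 -> bits=01010010
After insert 'bee': sets bits 2 3 -> bits=01110010
After insert 'fox': sets bits 0 5 -> bits=11110110
After insert 'ram': sets bits 1 2 3 -> bits=11110110
After insert 'yak': sets bits 6 -> bits=11110110
Not inserted: cat cow dog owl — query each against bits=11110110:
query cat: checks bit0=1, bit6=1, bit7=0 (has a 0) -> no => not a false positive
query cow: checks bit0=1, bit4=0, bit7=0 (has a 0) -> no => not a false positive
query dog: checks bit1=1, bit4=0, bit7=0 (has a 0) -> no => not a false positive
query owl: checks bit4=0, bit6=1 (has a 0) -> no => not a false positive
False positives (alphabetical): none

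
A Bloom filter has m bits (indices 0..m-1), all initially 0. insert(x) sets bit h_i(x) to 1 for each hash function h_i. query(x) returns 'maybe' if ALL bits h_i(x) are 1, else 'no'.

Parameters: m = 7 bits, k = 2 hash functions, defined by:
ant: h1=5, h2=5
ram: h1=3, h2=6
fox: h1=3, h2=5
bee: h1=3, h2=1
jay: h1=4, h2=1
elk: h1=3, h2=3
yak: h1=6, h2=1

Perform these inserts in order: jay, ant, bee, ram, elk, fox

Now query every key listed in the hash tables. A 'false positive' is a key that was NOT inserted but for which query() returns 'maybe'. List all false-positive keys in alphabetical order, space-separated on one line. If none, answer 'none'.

Answer: yak

Derivation:
Start: bits=0000000
After insert 'jay': sets bits 1 4 -> bits=0100100
After insert 'ant': sets bits 5 -> bits=0100110
After insert 'bee': sets bits 1 3 -> bits=0101110
After insert 'ram': sets bits 3 6 -> bits=0101111
After insert 'elk': sets bits 3 -> bits=0101111
After insert 'fox': sets bits 3 5 -> bits=0101111
Not inserted: yak — query each against bits=0101111:
query yak: checks bit1=1, bit6=1 (all 1) -> maybe => FALSE POSITIVE
False positives (alphabetical): yak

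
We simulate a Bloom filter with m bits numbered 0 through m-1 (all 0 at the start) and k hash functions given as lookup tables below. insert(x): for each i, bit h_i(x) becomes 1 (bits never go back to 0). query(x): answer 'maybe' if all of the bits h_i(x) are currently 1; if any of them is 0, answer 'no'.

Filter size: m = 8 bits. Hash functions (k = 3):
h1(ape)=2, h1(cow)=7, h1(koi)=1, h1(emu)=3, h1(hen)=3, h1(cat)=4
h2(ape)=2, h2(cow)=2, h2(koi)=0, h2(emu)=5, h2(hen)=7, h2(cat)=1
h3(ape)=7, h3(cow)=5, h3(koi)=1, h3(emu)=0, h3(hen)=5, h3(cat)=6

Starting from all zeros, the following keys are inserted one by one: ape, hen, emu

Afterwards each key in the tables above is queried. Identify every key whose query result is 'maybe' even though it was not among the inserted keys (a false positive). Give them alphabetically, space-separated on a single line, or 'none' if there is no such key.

Start: bits=00000000
After insert 'ape': sets bits 2 7 -> bits=00100001
After insert 'hen': sets bits 3 5 7 -> bits=00110101
After insert 'emu': sets bits 0 3 5 -> bits=10110101
Not inserted: cat cow koi — query each against bits=10110101:
query cat: checks bit1=0, bit4=0, bit6=0 (has a 0) -> no => not a false positive
query cow: checks bit2=1, bit5=1, bit7=1 (all 1) -> maybe => FALSE POSITIVE
query koi: checks bit0=1, bit1=0 (has a 0) -> no => not a false positive
False positives (alphabetical): cow

Answer: cow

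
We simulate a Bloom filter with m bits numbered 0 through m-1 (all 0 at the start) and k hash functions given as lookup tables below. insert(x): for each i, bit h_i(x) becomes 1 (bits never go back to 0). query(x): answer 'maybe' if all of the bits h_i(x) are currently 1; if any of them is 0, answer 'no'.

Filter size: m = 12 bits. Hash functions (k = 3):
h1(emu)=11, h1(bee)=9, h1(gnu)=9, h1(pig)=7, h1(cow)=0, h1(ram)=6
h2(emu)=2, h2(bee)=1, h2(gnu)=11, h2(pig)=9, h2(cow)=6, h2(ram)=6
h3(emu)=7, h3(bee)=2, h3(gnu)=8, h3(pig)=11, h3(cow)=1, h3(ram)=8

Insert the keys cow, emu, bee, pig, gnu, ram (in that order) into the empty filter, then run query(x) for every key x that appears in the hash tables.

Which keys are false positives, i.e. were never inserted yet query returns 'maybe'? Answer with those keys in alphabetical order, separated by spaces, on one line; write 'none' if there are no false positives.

Start: bits=000000000000
After insert 'cow': sets bits 0 1 6 -> bits=110000100000
After insert 'emu': sets bits 2 7 11 -> bits=111000110001
After insert 'bee': sets bits 1 2 9 -> bits=111000110101
After insert 'pig': sets bits 7 9 11 -> bits=111000110101
After insert 'gnu': sets bits 8 9 11 -> bits=111000111101
After insert 'ram': sets bits 6 8 -> bits=111000111101
Not inserted: (none) — query each against bits=111000111101:
False positives (alphabetical): none

Answer: none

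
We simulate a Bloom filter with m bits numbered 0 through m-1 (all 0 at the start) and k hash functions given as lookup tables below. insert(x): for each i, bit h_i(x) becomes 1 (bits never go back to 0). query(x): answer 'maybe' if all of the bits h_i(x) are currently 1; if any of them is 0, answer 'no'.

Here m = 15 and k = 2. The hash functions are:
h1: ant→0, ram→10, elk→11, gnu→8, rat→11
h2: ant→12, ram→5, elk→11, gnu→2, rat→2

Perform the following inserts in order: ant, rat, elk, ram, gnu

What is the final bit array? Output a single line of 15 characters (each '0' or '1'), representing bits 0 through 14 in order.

Start: bits=000000000000000
After insert 'ant': sets bits 0 12 -> bits=100000000000100
After insert 'rat': sets bits 2 11 -> bits=101000000001100
After insert 'elk': sets bits 11 -> bits=101000000001100
After insert 'ram': sets bits 5 10 -> bits=101001000011100
After insert 'gnu': sets bits 2 8 -> bits=101001001011100

Answer: 101001001011100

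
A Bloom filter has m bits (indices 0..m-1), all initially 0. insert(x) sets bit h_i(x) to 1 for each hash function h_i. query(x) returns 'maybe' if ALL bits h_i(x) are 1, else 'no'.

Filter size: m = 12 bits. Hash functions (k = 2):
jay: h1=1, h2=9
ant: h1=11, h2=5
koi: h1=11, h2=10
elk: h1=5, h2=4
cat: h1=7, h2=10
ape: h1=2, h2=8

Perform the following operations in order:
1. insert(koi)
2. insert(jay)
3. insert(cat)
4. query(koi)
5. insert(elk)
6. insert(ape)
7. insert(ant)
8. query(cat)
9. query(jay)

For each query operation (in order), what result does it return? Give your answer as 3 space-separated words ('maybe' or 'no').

Start: bits=000000000000
Op 1: insert koi -> sets bits 10 11 -> bits=000000000011
Op 2: insert jay -> sets bits 1 9 -> bits=010000000111
Op 3: insert cat -> sets bits 7 10 -> bits=010000010111
Op 4: query koi -> checks bit10=1, bit11=1 (all 1) -> maybe
Op 5: insert elk -> sets bits 4 5 -> bits=010011010111
Op 6: insert ape -> sets bits 2 8 -> bits=011011011111
Op 7: insert ant -> sets bits 5 11 -> bits=011011011111
Op 8: query cat -> checks bit7=1, bit10=1 (all 1) -> maybe
Op 9: query jay -> checks bit1=1, bit9=1 (all 1) -> maybe
Query results in order: maybe maybe maybe

Answer: maybe maybe maybe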